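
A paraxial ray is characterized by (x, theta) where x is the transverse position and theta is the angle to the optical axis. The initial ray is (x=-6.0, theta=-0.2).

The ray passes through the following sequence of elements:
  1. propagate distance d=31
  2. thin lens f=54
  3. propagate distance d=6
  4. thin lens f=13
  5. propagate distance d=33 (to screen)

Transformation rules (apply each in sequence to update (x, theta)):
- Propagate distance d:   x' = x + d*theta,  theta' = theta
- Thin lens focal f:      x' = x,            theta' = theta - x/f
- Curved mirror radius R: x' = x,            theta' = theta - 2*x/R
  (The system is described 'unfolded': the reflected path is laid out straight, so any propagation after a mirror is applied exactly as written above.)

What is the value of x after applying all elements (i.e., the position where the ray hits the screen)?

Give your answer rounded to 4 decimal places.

Initial: x=-6.0000 theta=-0.2000
After 1 (propagate distance d=31): x=-12.2000 theta=-0.2000
After 2 (thin lens f=54): x=-12.2000 theta=7/270 (≈0.0259)
After 3 (propagate distance d=6): x=-542/45 (≈-12.0444) theta=7/270 (≈0.0259)
After 4 (thin lens f=13): x=-542/45 (≈-12.0444) theta=3343/3510 (≈0.9524)
After 5 (propagate distance d=33 (to screen)): x=22681/1170 (≈19.3855) theta=3343/3510 (≈0.9524)
Rounded to 4 decimal places: x = 19.3855

Answer: 19.3855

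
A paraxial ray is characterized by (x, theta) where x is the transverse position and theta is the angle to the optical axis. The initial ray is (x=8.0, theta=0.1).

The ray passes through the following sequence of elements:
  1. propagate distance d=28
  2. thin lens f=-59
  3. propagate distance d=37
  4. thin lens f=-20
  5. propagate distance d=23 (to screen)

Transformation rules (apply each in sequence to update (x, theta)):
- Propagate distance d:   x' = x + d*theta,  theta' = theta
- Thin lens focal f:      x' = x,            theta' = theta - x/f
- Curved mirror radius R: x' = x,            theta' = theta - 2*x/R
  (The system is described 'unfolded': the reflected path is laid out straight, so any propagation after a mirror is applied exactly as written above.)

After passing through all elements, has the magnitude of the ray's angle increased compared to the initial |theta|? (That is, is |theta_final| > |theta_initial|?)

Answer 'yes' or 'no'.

Answer: yes

Derivation:
Initial: x=8.0000 theta=0.1000
After 1 (propagate distance d=28): x=10.8000 theta=0.1000
After 2 (thin lens f=-59): x=10.8000 theta=167/590 (≈0.2831)
After 3 (propagate distance d=37): x=12551/590 (≈21.2729) theta=167/590 (≈0.2831)
After 4 (thin lens f=-20): x=12551/590 (≈21.2729) theta=15891/11800 (≈1.3467)
After 5 (propagate distance d=23 (to screen)): x=616513/11800 (≈52.2469) theta=15891/11800 (≈1.3467)
|theta_initial|=0.1000 |theta_final|=15891/11800 (≈1.3467) -> increased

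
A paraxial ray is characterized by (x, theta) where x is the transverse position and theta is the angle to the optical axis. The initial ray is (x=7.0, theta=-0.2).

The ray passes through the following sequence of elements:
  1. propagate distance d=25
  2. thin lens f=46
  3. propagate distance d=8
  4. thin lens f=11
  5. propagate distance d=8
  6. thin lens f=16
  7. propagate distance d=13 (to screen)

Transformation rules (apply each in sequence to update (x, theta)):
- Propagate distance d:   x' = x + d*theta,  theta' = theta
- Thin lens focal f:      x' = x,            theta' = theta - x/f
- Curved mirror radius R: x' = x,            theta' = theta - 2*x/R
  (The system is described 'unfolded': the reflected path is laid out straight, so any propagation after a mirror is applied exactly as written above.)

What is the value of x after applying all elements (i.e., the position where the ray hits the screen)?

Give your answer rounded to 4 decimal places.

Answer: -3.5894

Derivation:
Initial: x=7.0000 theta=-0.2000
After 1 (propagate distance d=25): x=2.0000 theta=-0.2000
After 2 (thin lens f=46): x=2.0000 theta=-28/115 (≈-0.2435)
After 3 (propagate distance d=8): x=6/115 (≈0.0522) theta=-28/115 (≈-0.2435)
After 4 (thin lens f=11): x=6/115 (≈0.0522) theta=-314/1265 (≈-0.2482)
After 5 (propagate distance d=8): x=-2446/1265 (≈-1.9336) theta=-314/1265 (≈-0.2482)
After 6 (thin lens f=16): x=-2446/1265 (≈-1.9336) theta=-1289/10120 (≈-0.1274)
After 7 (propagate distance d=13 (to screen)): x=-7265/2024 (≈-3.5894) theta=-1289/10120 (≈-0.1274)
Rounded to 4 decimal places: x = -3.5894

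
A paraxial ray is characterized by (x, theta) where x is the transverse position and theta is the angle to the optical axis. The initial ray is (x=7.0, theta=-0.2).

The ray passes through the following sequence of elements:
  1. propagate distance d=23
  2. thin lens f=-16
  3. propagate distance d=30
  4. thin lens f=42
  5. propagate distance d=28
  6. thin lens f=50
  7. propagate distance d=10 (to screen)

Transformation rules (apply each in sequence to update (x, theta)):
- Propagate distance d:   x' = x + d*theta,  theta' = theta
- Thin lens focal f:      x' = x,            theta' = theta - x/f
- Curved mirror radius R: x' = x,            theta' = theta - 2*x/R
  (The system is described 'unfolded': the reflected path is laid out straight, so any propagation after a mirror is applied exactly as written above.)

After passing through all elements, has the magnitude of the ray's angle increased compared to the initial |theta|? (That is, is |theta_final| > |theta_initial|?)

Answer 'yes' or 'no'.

Answer: no

Derivation:
Initial: x=7.0000 theta=-0.2000
After 1 (propagate distance d=23): x=2.4000 theta=-0.2000
After 2 (thin lens f=-16): x=2.4000 theta=-0.0500
After 3 (propagate distance d=30): x=0.9000 theta=-0.0500
After 4 (thin lens f=42): x=0.9000 theta=-1/14 (≈-0.0714)
After 5 (propagate distance d=28): x=-1.1000 theta=-1/14 (≈-0.0714)
After 6 (thin lens f=50): x=-1.1000 theta=-173/3500 (≈-0.0494)
After 7 (propagate distance d=10 (to screen)): x=-279/175 (≈-1.5943) theta=-173/3500 (≈-0.0494)
|theta_initial|=0.2000 |theta_final|=173/3500 (≈0.0494) -> not increased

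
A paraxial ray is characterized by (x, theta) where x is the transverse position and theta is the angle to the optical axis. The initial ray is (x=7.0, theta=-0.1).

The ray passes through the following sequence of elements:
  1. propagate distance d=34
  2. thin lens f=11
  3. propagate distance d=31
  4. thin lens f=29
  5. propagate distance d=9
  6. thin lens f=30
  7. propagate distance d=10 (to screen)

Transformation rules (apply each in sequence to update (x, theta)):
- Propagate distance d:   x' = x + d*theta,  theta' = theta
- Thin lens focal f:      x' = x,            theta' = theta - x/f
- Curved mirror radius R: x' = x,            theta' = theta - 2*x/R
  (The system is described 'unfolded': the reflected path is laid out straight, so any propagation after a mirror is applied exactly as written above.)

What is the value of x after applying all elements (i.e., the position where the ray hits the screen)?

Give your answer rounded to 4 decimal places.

Initial: x=7.0000 theta=-0.1000
After 1 (propagate distance d=34): x=3.6000 theta=-0.1000
After 2 (thin lens f=11): x=3.6000 theta=-47/110 (≈-0.4273)
After 3 (propagate distance d=31): x=-1061/110 (≈-9.6455) theta=-47/110 (≈-0.4273)
After 4 (thin lens f=29): x=-1061/110 (≈-9.6455) theta=-151/1595 (≈-0.0947)
After 5 (propagate distance d=9): x=-33487/3190 (≈-10.4975) theta=-151/1595 (≈-0.0947)
After 6 (thin lens f=30): x=-33487/3190 (≈-10.4975) theta=24427/95700 (≈0.2552)
After 7 (propagate distance d=10 (to screen)): x=-38017/4785 (≈-7.9450) theta=24427/95700 (≈0.2552)
Rounded to 4 decimal places: x = -7.9450

Answer: -7.9450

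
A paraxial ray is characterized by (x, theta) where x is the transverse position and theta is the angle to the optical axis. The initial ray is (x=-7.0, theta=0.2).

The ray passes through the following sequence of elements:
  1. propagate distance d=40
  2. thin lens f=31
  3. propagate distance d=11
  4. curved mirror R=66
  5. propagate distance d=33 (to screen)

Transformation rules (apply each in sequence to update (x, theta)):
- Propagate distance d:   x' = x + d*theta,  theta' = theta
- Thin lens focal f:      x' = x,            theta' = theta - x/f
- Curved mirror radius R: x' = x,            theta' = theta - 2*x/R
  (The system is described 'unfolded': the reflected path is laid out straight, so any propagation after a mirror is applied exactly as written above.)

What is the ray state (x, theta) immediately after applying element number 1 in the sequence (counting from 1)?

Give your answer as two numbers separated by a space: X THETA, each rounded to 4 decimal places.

Initial: x=-7.0000 theta=0.2000
After 1 (propagate distance d=40): x=1.0000 theta=0.2000
Rounded to 4 decimal places: x = 1.0000, theta = 0.2000

Answer: 1.0000 0.2000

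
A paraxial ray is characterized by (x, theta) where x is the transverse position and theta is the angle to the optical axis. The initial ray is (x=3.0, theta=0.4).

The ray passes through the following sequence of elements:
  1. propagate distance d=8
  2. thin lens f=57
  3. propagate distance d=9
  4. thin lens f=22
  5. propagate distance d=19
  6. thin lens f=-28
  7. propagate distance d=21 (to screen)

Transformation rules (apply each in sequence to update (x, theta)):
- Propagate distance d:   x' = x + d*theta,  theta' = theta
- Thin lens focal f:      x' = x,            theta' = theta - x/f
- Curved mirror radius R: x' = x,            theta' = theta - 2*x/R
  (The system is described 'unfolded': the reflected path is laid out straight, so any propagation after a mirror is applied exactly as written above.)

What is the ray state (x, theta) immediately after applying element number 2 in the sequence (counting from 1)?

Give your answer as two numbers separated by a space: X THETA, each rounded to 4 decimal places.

Initial: x=3.0000 theta=0.4000
After 1 (propagate distance d=8): x=6.2000 theta=0.4000
After 2 (thin lens f=57): x=6.2000 theta=83/285 (≈0.2912)
Rounded to 4 decimal places: x = 6.2000, theta = 0.2912

Answer: 6.2000 0.2912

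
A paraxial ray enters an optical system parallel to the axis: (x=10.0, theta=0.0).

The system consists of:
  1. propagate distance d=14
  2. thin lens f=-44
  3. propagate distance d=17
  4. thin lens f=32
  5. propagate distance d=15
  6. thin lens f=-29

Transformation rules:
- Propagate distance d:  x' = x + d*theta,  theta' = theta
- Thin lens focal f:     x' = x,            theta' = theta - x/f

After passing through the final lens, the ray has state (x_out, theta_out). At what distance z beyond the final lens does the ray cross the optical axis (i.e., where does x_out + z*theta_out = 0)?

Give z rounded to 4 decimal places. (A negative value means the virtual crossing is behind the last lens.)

Initial: x=10.0000 theta=0.0000
After 1 (propagate distance d=14): x=10.0000 theta=0.0000
After 2 (thin lens f=-44): x=10.0000 theta=5/22 (≈0.2273)
After 3 (propagate distance d=17): x=305/22 (≈13.8636) theta=5/22 (≈0.2273)
After 4 (thin lens f=32): x=305/22 (≈13.8636) theta=-145/704 (≈-0.2060)
After 5 (propagate distance d=15): x=7585/704 (≈10.7741) theta=-145/704 (≈-0.2060)
After 6 (thin lens f=-29): x=7585/704 (≈10.7741) theta=845/5104 (≈0.1656)
z_focus = -x_out/theta_out = -(7585/704)/(845/5104) = -43993/676 ≈ -65.0784
Rounded to 4 decimal places: z = -65.0784

Answer: -65.0784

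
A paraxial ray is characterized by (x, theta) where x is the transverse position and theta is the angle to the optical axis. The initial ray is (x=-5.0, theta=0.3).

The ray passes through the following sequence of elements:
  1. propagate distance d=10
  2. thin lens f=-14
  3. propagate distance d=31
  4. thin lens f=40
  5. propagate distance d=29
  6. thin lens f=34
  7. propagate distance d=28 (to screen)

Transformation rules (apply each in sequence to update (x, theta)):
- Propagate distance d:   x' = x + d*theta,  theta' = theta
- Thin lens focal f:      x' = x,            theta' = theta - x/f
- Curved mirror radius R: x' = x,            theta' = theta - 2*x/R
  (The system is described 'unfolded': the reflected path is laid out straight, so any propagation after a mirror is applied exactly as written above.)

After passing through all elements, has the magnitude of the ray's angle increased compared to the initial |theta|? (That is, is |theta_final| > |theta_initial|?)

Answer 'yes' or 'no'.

Initial: x=-5.0000 theta=0.3000
After 1 (propagate distance d=10): x=-2.0000 theta=0.3000
After 2 (thin lens f=-14): x=-2.0000 theta=11/70 (≈0.1571)
After 3 (propagate distance d=31): x=201/70 (≈2.8714) theta=11/70 (≈0.1571)
After 4 (thin lens f=40): x=201/70 (≈2.8714) theta=239/2800 (≈0.0854)
After 5 (propagate distance d=29): x=14971/2800 (≈5.3468) theta=239/2800 (≈0.0854)
After 6 (thin lens f=34): x=14971/2800 (≈5.3468) theta=-1369/19040 (≈-0.0719)
After 7 (propagate distance d=28 (to screen)): x=158677/47600 (≈3.3336) theta=-1369/19040 (≈-0.0719)
|theta_initial|=0.3000 |theta_final|=1369/19040 (≈0.0719) -> not increased

Answer: no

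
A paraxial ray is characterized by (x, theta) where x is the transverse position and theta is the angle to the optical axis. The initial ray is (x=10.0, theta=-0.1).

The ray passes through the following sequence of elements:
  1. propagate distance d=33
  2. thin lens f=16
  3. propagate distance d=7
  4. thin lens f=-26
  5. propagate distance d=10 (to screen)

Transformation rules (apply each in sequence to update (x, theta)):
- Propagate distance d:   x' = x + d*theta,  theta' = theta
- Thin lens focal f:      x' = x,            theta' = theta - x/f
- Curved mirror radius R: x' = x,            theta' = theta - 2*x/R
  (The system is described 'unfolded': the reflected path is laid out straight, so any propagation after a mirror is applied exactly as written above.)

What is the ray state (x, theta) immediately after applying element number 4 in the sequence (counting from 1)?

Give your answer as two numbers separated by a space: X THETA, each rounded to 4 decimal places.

Answer: 3.0688 -0.4007

Derivation:
Initial: x=10.0000 theta=-0.1000
After 1 (propagate distance d=33): x=6.7000 theta=-0.1000
After 2 (thin lens f=16): x=6.7000 theta=-83/160 (≈-0.5188)
After 3 (propagate distance d=7): x=491/160 (≈3.0688) theta=-83/160 (≈-0.5188)
After 4 (thin lens f=-26): x=491/160 (≈3.0688) theta=-1667/4160 (≈-0.4007)
Rounded to 4 decimal places: x = 3.0688, theta = -0.4007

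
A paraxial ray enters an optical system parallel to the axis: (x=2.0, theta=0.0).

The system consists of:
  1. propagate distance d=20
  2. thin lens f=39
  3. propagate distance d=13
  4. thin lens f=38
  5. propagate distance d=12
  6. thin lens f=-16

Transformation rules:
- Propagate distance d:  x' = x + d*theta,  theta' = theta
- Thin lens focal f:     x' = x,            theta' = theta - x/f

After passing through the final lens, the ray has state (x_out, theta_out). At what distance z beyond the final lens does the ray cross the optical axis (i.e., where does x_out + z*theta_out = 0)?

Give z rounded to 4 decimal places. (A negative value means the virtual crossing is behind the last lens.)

Answer: 4.3781

Derivation:
Initial: x=2.0000 theta=0.0000
After 1 (propagate distance d=20): x=2.0000 theta=0.0000
After 2 (thin lens f=39): x=2.0000 theta=-2/39 (≈-0.0513)
After 3 (propagate distance d=13): x=4/3 (≈1.3333) theta=-2/39 (≈-0.0513)
After 4 (thin lens f=38): x=4/3 (≈1.3333) theta=-64/741 (≈-0.0864)
After 5 (propagate distance d=12): x=220/741 (≈0.2969) theta=-64/741 (≈-0.0864)
After 6 (thin lens f=-16): x=220/741 (≈0.2969) theta=-67/988 (≈-0.0678)
z_focus = -x_out/theta_out = -(220/741)/(-67/988) = 880/201 ≈ 4.3781
Rounded to 4 decimal places: z = 4.3781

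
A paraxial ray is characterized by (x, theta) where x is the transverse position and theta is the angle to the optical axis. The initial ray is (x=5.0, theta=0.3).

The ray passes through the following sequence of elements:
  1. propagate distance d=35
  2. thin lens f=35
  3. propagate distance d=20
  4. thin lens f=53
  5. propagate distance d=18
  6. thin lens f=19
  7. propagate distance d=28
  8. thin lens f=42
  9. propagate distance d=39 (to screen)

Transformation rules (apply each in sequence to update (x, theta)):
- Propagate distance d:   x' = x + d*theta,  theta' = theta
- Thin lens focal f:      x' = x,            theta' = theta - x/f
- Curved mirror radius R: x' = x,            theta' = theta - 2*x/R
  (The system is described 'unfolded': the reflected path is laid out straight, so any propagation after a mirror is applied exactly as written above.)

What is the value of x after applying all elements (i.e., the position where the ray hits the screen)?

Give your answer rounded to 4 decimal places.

Answer: -27.6923

Derivation:
Initial: x=5.0000 theta=0.3000
After 1 (propagate distance d=35): x=15.5000 theta=0.3000
After 2 (thin lens f=35): x=15.5000 theta=-1/7 (≈-0.1429)
After 3 (propagate distance d=20): x=177/14 (≈12.6429) theta=-1/7 (≈-0.1429)
After 4 (thin lens f=53): x=177/14 (≈12.6429) theta=-283/742 (≈-0.3814)
After 5 (propagate distance d=18): x=4287/742 (≈5.7776) theta=-283/742 (≈-0.3814)
After 6 (thin lens f=19): x=4287/742 (≈5.7776) theta=-4832/7049 (≈-0.6855)
After 7 (propagate distance d=28): x=-189139/14098 (≈-13.4160) theta=-4832/7049 (≈-0.6855)
After 8 (thin lens f=42): x=-189139/14098 (≈-13.4160) theta=-216749/592116 (≈-0.3661)
After 9 (propagate distance d=39 (to screen)): x=-5465683/197372 (≈-27.6923) theta=-216749/592116 (≈-0.3661)
Rounded to 4 decimal places: x = -27.6923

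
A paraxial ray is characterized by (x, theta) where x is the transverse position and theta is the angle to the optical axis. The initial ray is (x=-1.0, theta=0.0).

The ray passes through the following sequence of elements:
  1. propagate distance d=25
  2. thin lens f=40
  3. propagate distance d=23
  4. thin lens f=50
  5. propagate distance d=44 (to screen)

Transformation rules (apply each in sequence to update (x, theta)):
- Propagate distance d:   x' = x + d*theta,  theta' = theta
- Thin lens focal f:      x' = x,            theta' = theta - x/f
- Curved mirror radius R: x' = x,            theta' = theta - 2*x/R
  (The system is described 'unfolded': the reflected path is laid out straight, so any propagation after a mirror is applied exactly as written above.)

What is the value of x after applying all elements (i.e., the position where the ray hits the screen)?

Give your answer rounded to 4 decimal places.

Answer: 1.0490

Derivation:
Initial: x=-1.0000 theta=0.0000
After 1 (propagate distance d=25): x=-1.0000 theta=0.0000
After 2 (thin lens f=40): x=-1.0000 theta=0.0250
After 3 (propagate distance d=23): x=-0.4250 theta=0.0250
After 4 (thin lens f=50): x=-0.4250 theta=0.0335
After 5 (propagate distance d=44 (to screen)): x=1.0490 theta=0.0335
Rounded to 4 decimal places: x = 1.0490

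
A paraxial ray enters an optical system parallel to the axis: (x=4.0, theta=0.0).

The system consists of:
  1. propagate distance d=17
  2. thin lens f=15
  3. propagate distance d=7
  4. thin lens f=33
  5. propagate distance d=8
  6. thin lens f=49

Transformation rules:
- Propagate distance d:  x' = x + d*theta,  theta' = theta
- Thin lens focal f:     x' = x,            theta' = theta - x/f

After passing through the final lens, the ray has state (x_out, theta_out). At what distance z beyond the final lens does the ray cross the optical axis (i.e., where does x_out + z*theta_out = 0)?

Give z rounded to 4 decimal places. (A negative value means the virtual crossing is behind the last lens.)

Initial: x=4.0000 theta=0.0000
After 1 (propagate distance d=17): x=4.0000 theta=0.0000
After 2 (thin lens f=15): x=4.0000 theta=-4/15 (≈-0.2667)
After 3 (propagate distance d=7): x=32/15 (≈2.1333) theta=-4/15 (≈-0.2667)
After 4 (thin lens f=33): x=32/15 (≈2.1333) theta=-164/495 (≈-0.3313)
After 5 (propagate distance d=8): x=-256/495 (≈-0.5172) theta=-164/495 (≈-0.3313)
After 6 (thin lens f=49): x=-256/495 (≈-0.5172) theta=-1556/4851 (≈-0.3208)
z_focus = -x_out/theta_out = -(-256/495)/(-1556/4851) = -3136/1945 ≈ -1.6123
Rounded to 4 decimal places: z = -1.6123

Answer: -1.6123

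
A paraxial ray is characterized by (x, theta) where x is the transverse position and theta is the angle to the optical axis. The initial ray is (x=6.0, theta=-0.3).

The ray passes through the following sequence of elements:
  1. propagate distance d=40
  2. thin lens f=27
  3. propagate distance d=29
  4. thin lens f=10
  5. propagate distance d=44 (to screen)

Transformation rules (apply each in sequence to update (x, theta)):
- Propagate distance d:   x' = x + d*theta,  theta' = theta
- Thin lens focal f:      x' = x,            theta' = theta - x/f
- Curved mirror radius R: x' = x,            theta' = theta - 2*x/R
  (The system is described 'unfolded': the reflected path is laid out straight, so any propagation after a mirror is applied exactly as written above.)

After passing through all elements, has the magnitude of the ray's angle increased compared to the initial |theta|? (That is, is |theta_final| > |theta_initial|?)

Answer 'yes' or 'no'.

Initial: x=6.0000 theta=-0.3000
After 1 (propagate distance d=40): x=-6.0000 theta=-0.3000
After 2 (thin lens f=27): x=-6.0000 theta=-7/90 (≈-0.0778)
After 3 (propagate distance d=29): x=-743/90 (≈-8.2556) theta=-7/90 (≈-0.0778)
After 4 (thin lens f=10): x=-743/90 (≈-8.2556) theta=673/900 (≈0.7478)
After 5 (propagate distance d=44 (to screen)): x=3697/150 (≈24.6467) theta=673/900 (≈0.7478)
|theta_initial|=0.3000 |theta_final|=673/900 (≈0.7478) -> increased

Answer: yes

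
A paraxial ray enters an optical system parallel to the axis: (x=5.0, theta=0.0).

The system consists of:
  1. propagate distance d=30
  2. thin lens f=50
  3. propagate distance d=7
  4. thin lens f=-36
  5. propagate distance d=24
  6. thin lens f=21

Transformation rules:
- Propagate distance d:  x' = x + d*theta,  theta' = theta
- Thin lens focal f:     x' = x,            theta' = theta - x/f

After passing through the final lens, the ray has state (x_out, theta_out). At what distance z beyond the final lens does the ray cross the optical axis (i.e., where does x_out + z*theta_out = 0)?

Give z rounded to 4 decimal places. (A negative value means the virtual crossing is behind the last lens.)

Answer: 22.9675

Derivation:
Initial: x=5.0000 theta=0.0000
After 1 (propagate distance d=30): x=5.0000 theta=0.0000
After 2 (thin lens f=50): x=5.0000 theta=-0.1000
After 3 (propagate distance d=7): x=4.3000 theta=-0.1000
After 4 (thin lens f=-36): x=4.3000 theta=7/360 (≈0.0194)
After 5 (propagate distance d=24): x=143/30 (≈4.7667) theta=7/360 (≈0.0194)
After 6 (thin lens f=21): x=143/30 (≈4.7667) theta=-523/2520 (≈-0.2075)
z_focus = -x_out/theta_out = -(143/30)/(-523/2520) = 12012/523 ≈ 22.9675
Rounded to 4 decimal places: z = 22.9675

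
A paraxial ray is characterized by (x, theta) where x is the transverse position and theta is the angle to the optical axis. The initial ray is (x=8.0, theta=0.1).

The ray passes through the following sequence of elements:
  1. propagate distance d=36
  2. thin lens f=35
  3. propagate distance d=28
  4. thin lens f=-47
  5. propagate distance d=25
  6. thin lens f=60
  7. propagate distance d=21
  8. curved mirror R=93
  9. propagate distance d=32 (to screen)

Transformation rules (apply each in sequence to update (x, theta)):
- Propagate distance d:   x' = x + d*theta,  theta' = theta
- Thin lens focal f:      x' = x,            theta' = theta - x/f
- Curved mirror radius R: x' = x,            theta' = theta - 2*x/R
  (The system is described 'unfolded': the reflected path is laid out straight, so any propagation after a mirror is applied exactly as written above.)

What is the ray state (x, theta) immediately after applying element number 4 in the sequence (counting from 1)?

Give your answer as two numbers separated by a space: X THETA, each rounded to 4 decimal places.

Answer: 5.1200 -0.1225

Derivation:
Initial: x=8.0000 theta=0.1000
After 1 (propagate distance d=36): x=11.6000 theta=0.1000
After 2 (thin lens f=35): x=11.6000 theta=-81/350 (≈-0.2314)
After 3 (propagate distance d=28): x=5.1200 theta=-81/350 (≈-0.2314)
After 4 (thin lens f=-47): x=5.1200 theta=-403/3290 (≈-0.1225)
Rounded to 4 decimal places: x = 5.1200, theta = -0.1225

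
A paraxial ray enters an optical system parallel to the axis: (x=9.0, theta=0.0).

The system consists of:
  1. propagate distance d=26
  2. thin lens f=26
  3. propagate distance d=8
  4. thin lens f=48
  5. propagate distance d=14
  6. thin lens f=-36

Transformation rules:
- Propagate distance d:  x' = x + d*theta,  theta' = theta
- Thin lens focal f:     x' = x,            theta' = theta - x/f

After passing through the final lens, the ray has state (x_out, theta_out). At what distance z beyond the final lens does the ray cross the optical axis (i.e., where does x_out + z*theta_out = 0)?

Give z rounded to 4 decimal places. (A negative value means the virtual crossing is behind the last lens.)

Answer: -0.8867

Derivation:
Initial: x=9.0000 theta=0.0000
After 1 (propagate distance d=26): x=9.0000 theta=0.0000
After 2 (thin lens f=26): x=9.0000 theta=-9/26 (≈-0.3462)
After 3 (propagate distance d=8): x=81/13 (≈6.2308) theta=-9/26 (≈-0.3462)
After 4 (thin lens f=48): x=81/13 (≈6.2308) theta=-99/208 (≈-0.4760)
After 5 (propagate distance d=14): x=-45/104 (≈-0.4327) theta=-99/208 (≈-0.4760)
After 6 (thin lens f=-36): x=-45/104 (≈-0.4327) theta=-203/416 (≈-0.4880)
z_focus = -x_out/theta_out = -(-45/104)/(-203/416) = -180/203 ≈ -0.8867
Rounded to 4 decimal places: z = -0.8867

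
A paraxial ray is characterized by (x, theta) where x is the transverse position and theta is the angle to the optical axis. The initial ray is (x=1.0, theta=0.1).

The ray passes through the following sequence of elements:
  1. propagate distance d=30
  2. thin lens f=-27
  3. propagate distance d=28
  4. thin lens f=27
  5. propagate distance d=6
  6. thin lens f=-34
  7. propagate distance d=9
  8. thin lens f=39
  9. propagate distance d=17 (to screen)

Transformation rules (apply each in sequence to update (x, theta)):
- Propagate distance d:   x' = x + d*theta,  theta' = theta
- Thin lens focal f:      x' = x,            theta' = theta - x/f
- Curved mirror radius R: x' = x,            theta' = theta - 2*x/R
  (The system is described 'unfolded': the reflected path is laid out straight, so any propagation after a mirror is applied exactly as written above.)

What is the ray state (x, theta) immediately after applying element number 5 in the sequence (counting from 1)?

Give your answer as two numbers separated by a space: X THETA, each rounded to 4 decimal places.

Answer: 10.0041 -0.1573

Derivation:
Initial: x=1.0000 theta=0.1000
After 1 (propagate distance d=30): x=4.0000 theta=0.1000
After 2 (thin lens f=-27): x=4.0000 theta=67/270 (≈0.2481)
After 3 (propagate distance d=28): x=1478/135 (≈10.9481) theta=67/270 (≈0.2481)
After 4 (thin lens f=27): x=1478/135 (≈10.9481) theta=-1147/7290 (≈-0.1573)
After 5 (propagate distance d=6): x=2431/243 (≈10.0041) theta=-1147/7290 (≈-0.1573)
Rounded to 4 decimal places: x = 10.0041, theta = -0.1573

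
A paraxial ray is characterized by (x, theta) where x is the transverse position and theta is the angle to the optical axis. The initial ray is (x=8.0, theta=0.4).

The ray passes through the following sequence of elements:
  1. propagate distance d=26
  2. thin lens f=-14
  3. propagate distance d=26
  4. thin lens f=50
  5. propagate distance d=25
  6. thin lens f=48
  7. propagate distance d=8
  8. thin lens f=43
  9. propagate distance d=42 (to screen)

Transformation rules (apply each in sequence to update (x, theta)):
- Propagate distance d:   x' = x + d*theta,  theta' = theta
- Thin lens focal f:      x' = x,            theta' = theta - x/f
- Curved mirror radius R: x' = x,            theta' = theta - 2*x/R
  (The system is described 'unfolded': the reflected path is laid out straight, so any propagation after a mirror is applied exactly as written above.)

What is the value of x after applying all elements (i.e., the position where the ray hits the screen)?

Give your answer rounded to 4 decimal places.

Answer: -44.4206

Derivation:
Initial: x=8.0000 theta=0.4000
After 1 (propagate distance d=26): x=18.4000 theta=0.4000
After 2 (thin lens f=-14): x=18.4000 theta=12/7 (≈1.7143)
After 3 (propagate distance d=26): x=2204/35 (≈62.9714) theta=12/7 (≈1.7143)
After 4 (thin lens f=50): x=2204/35 (≈62.9714) theta=398/875 (≈0.4549)
After 5 (propagate distance d=25): x=2602/35 (≈74.3429) theta=398/875 (≈0.4549)
After 6 (thin lens f=48): x=2602/35 (≈74.3429) theta=-22973/21000 (≈-1.0940)
After 7 (propagate distance d=8): x=172177/2625 (≈65.5912) theta=-22973/21000 (≈-1.0940)
After 8 (thin lens f=43): x=172177/2625 (≈65.5912) theta=-473051/180600 (≈-2.6193)
After 9 (propagate distance d=42 (to screen)): x=-20055911/451500 (≈-44.4206) theta=-473051/180600 (≈-2.6193)
Rounded to 4 decimal places: x = -44.4206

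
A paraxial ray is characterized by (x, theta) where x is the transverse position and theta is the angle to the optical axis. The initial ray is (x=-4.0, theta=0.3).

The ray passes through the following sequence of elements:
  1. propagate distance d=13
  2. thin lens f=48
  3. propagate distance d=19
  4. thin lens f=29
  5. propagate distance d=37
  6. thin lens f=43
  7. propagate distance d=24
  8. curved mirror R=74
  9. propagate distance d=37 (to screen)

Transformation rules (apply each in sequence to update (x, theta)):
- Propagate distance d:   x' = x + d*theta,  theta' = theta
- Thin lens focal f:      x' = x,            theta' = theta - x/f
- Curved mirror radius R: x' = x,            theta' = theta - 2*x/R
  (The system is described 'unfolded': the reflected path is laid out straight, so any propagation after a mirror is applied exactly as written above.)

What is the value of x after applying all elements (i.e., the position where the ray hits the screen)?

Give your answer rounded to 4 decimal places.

Initial: x=-4.0000 theta=0.3000
After 1 (propagate distance d=13): x=-0.1000 theta=0.3000
After 2 (thin lens f=48): x=-0.1000 theta=29/96 (≈0.3021)
After 3 (propagate distance d=19): x=2707/480 (≈5.6396) theta=29/96 (≈0.3021)
After 4 (thin lens f=29): x=2707/480 (≈5.6396) theta=749/6960 (≈0.1076)
After 5 (propagate distance d=37): x=44643/4640 (≈9.6213) theta=749/6960 (≈0.1076)
After 6 (thin lens f=43): x=44643/4640 (≈9.6213) theta=-13903/119712 (≈-0.1161)
After 7 (propagate distance d=24): x=1363529/199520 (≈6.8340) theta=-13903/119712 (≈-0.1161)
After 8 (curved mirror R=74): x=1363529/199520 (≈6.8340) theta=-3331321/11073360 (≈-0.3008)
After 9 (propagate distance d=37 (to screen)): x=-514411/119712 (≈-4.2971) theta=-3331321/11073360 (≈-0.3008)
Rounded to 4 decimal places: x = -4.2971

Answer: -4.2971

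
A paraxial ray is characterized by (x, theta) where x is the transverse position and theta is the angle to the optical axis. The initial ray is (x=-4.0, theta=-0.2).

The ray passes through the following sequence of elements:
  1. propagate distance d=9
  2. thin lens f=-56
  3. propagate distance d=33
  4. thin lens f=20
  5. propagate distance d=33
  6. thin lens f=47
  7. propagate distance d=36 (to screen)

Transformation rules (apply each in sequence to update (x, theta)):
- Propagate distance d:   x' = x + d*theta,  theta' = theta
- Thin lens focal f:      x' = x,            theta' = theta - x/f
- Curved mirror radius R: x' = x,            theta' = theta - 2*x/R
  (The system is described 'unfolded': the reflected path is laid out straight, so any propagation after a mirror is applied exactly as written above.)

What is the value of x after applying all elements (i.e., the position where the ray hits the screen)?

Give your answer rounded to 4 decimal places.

Answer: 17.6053

Derivation:
Initial: x=-4.0000 theta=-0.2000
After 1 (propagate distance d=9): x=-5.8000 theta=-0.2000
After 2 (thin lens f=-56): x=-5.8000 theta=-17/56 (≈-0.3036)
After 3 (propagate distance d=33): x=-4429/280 (≈-15.8179) theta=-17/56 (≈-0.3036)
After 4 (thin lens f=20): x=-4429/280 (≈-15.8179) theta=2729/5600 (≈0.4873)
After 5 (propagate distance d=33): x=211/800 (≈0.2638) theta=2729/5600 (≈0.4873)
After 6 (thin lens f=47): x=211/800 (≈0.2638) theta=63393/131600 (≈0.4817)
After 7 (propagate distance d=36 (to screen)): x=926743/52640 (≈17.6053) theta=63393/131600 (≈0.4817)
Rounded to 4 decimal places: x = 17.6053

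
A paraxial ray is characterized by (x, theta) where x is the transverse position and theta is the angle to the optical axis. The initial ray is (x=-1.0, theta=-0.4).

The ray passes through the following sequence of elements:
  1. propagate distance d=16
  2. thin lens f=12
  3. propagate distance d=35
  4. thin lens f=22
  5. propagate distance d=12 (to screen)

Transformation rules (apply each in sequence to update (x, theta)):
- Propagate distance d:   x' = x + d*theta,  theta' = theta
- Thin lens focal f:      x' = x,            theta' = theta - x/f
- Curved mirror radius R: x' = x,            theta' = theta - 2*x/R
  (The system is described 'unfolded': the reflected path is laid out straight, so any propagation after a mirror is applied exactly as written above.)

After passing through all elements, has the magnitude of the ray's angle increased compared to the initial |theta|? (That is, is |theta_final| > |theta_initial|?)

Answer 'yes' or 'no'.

Answer: no

Derivation:
Initial: x=-1.0000 theta=-0.4000
After 1 (propagate distance d=16): x=-7.4000 theta=-0.4000
After 2 (thin lens f=12): x=-7.4000 theta=13/60 (≈0.2167)
After 3 (propagate distance d=35): x=11/60 (≈0.1833) theta=13/60 (≈0.2167)
After 4 (thin lens f=22): x=11/60 (≈0.1833) theta=5/24 (≈0.2083)
After 5 (propagate distance d=12 (to screen)): x=161/60 (≈2.6833) theta=5/24 (≈0.2083)
|theta_initial|=0.4000 |theta_final|=5/24 (≈0.2083) -> not increased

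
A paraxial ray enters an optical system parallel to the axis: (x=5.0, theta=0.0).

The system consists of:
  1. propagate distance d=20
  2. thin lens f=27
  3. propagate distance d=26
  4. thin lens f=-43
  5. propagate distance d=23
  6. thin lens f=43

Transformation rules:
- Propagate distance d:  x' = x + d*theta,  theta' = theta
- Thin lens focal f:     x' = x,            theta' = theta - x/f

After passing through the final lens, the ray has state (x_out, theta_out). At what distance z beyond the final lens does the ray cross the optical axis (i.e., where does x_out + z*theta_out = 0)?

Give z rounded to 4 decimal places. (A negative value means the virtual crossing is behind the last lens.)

Initial: x=5.0000 theta=0.0000
After 1 (propagate distance d=20): x=5.0000 theta=0.0000
After 2 (thin lens f=27): x=5.0000 theta=-5/27 (≈-0.1852)
After 3 (propagate distance d=26): x=5/27 (≈0.1852) theta=-5/27 (≈-0.1852)
After 4 (thin lens f=-43): x=5/27 (≈0.1852) theta=-70/387 (≈-0.1809)
After 5 (propagate distance d=23): x=-4615/1161 (≈-3.9750) theta=-70/387 (≈-0.1809)
After 6 (thin lens f=43): x=-4615/1161 (≈-3.9750) theta=-4415/49923 (≈-0.0884)
z_focus = -x_out/theta_out = -(-4615/1161)/(-4415/49923) = -39689/883 ≈ -44.9479
Rounded to 4 decimal places: z = -44.9479

Answer: -44.9479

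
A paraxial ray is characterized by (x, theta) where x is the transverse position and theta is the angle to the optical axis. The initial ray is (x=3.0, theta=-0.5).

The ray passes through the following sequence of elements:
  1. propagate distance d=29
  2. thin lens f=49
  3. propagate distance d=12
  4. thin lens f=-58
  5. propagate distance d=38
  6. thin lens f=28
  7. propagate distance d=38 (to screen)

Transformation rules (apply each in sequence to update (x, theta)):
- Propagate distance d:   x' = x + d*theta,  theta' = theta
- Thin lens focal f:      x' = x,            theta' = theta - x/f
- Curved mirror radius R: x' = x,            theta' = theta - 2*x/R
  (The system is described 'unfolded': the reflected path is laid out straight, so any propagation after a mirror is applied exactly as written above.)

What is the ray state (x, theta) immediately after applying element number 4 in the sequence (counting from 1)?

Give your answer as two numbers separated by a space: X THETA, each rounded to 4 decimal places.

Initial: x=3.0000 theta=-0.5000
After 1 (propagate distance d=29): x=-11.5000 theta=-0.5000
After 2 (thin lens f=49): x=-11.5000 theta=-13/49 (≈-0.2653)
After 3 (propagate distance d=12): x=-1439/98 (≈-14.6837) theta=-13/49 (≈-0.2653)
After 4 (thin lens f=-58): x=-1439/98 (≈-14.6837) theta=-421/812 (≈-0.5185)
Rounded to 4 decimal places: x = -14.6837, theta = -0.5185

Answer: -14.6837 -0.5185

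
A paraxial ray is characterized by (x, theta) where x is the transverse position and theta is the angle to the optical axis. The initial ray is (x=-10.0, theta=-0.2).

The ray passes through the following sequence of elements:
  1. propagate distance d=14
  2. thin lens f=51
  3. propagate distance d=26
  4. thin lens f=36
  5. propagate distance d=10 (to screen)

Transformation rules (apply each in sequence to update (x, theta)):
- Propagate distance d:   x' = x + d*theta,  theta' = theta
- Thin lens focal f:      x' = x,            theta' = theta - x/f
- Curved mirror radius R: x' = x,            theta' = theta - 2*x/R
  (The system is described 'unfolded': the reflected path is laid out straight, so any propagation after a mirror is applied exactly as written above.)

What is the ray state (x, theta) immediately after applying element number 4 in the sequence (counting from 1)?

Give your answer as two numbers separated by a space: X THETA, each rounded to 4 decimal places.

Answer: -11.4745 0.3697

Derivation:
Initial: x=-10.0000 theta=-0.2000
After 1 (propagate distance d=14): x=-12.8000 theta=-0.2000
After 2 (thin lens f=51): x=-12.8000 theta=13/255 (≈0.0510)
After 3 (propagate distance d=26): x=-2926/255 (≈-11.4745) theta=13/255 (≈0.0510)
After 4 (thin lens f=36): x=-2926/255 (≈-11.4745) theta=1697/4590 (≈0.3697)
Rounded to 4 decimal places: x = -11.4745, theta = 0.3697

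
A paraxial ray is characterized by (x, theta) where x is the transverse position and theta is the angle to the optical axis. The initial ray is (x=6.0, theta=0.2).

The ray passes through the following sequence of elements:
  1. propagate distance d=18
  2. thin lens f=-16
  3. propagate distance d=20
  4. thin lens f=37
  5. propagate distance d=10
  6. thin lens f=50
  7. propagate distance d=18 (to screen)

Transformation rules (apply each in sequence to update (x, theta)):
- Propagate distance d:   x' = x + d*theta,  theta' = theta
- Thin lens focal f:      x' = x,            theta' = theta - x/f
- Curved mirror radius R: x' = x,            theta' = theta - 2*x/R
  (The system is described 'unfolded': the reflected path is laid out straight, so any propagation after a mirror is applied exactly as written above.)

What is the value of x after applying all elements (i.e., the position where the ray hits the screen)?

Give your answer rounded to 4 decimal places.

Answer: 19.0218

Derivation:
Initial: x=6.0000 theta=0.2000
After 1 (propagate distance d=18): x=9.6000 theta=0.2000
After 2 (thin lens f=-16): x=9.6000 theta=0.8000
After 3 (propagate distance d=20): x=25.6000 theta=0.8000
After 4 (thin lens f=37): x=25.6000 theta=4/37 (≈0.1081)
After 5 (propagate distance d=10): x=4936/185 (≈26.6811) theta=4/37 (≈0.1081)
After 6 (thin lens f=50): x=4936/185 (≈26.6811) theta=-1968/4625 (≈-0.4255)
After 7 (propagate distance d=18 (to screen)): x=87976/4625 (≈19.0218) theta=-1968/4625 (≈-0.4255)
Rounded to 4 decimal places: x = 19.0218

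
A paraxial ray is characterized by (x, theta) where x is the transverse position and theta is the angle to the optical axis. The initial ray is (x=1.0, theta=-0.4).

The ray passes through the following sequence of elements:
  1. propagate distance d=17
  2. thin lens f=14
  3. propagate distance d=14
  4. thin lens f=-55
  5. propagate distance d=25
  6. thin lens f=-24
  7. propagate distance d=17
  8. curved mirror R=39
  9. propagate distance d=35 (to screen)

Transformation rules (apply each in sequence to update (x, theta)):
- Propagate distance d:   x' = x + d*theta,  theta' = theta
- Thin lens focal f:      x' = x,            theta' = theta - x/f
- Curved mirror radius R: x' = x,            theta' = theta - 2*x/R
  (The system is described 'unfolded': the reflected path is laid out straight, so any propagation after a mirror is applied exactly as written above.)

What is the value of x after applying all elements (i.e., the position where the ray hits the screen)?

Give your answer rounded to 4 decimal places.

Initial: x=1.0000 theta=-0.4000
After 1 (propagate distance d=17): x=-5.8000 theta=-0.4000
After 2 (thin lens f=14): x=-5.8000 theta=1/70 (≈0.0143)
After 3 (propagate distance d=14): x=-5.6000 theta=1/70 (≈0.0143)
After 4 (thin lens f=-55): x=-5.6000 theta=-337/3850 (≈-0.0875)
After 5 (propagate distance d=25): x=-5997/770 (≈-7.7883) theta=-337/3850 (≈-0.0875)
After 6 (thin lens f=-24): x=-5997/770 (≈-7.7883) theta=-1813/4400 (≈-0.4120)
After 7 (propagate distance d=17): x=-455627/30800 (≈-14.7931) theta=-1813/4400 (≈-0.4120)
After 8 (curved mirror R=39): x=-455627/30800 (≈-14.7931) theta=83261/240240 (≈0.3466)
After 9 (propagate distance d=35 (to screen)): x=-145399/54600 (≈-2.6630) theta=83261/240240 (≈0.3466)
Rounded to 4 decimal places: x = -2.6630

Answer: -2.6630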